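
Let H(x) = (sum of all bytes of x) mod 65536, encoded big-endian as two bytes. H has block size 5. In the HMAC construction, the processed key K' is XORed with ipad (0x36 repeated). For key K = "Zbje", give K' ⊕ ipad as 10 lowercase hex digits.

6c545c5336

Key "Zbje" = 5a 62 6a 65 is 4 bytes ≤ B = 5; zero-pad to 5 bytes: K' = 5a 62 6a 65 00.
XOR each byte with 0x36: 5a⊕36=6c, 62⊕36=54, 6a⊕36=5c, 65⊕36=53, 00⊕36=36.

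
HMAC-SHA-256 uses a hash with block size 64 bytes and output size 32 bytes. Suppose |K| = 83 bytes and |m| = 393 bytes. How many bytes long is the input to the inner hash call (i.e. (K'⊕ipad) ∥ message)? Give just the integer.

Key is 83 > 64 bytes, so it is hashed to 32 bytes then zero-padded to 64: |K'| = 64.
Inner input = (K'⊕ipad) ∥ m → 64 + 393 = 457 bytes.

457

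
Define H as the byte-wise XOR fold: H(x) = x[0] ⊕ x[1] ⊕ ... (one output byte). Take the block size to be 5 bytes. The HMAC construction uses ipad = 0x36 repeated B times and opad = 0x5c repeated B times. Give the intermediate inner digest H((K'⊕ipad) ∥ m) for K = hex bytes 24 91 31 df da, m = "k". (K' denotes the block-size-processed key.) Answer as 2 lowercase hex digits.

dc

Key hex bytes 24 91 31 df da is exactly B = 5 bytes: K' = 24 91 31 df da.
K' ⊕ ipad = 12 a7 07 e9 ec.
Inner input = 12 a7 07 e9 ec ∥ 6b.
Inner hash: XOR 12⊕a7⊕07⊕e9⊕ec⊕6b = dc.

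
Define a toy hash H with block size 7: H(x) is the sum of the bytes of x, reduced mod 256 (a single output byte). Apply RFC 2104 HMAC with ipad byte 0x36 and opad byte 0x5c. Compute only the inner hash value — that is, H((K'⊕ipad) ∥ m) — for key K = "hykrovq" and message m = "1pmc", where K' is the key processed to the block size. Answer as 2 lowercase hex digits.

Key "hykrovq" = 68 79 6b 72 6f 76 71 is exactly B = 7 bytes: K' = 68 79 6b 72 6f 76 71.
K' ⊕ ipad = 5e 4f 5d 44 59 40 47.
Inner input = 5e 4f 5d 44 59 40 47 ∥ 31 70 6d 63.
Inner hash: sum = 94+79+93+68+89+64+71+49+112+109+99 = 927; mod 256 = 159 → 9f.

9f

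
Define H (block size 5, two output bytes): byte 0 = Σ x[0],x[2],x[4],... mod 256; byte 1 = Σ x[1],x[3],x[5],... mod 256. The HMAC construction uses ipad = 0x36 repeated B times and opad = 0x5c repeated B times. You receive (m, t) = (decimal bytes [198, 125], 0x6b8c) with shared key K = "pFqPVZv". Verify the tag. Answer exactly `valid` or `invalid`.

Key "pFqPVZv" = 70 46 71 50 56 5a 76 is 7 bytes > B = 5, so hash it first: H(key) = ad f0, then zero-pad to 5 bytes: K' = ad f0 00 00 00.
K' ⊕ ipad = 9b c6 36 36 36; K' ⊕ opad = f1 ac 5c 5c 5c.
Inner hash: even-index sum = 388 mod 256 = 132; odd-index sum = 450 mod 256 = 194 → 84 c2.
Outer hash (recomputed tag): even-index sum = 619 mod 256 = 107; odd-index sum = 396 mod 256 = 140 → 6b 8c.
Recomputed tag = 6b8c; claimed = 6b8c → match.

valid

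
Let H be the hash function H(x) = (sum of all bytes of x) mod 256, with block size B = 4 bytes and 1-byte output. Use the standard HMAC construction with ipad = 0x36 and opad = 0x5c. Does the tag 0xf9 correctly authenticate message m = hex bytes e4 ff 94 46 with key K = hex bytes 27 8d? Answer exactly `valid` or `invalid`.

Key hex bytes 27 8d is 2 bytes ≤ B = 4; zero-pad to 4 bytes: K' = 27 8d 00 00.
K' ⊕ ipad = 11 bb 36 36; K' ⊕ opad = 7b d1 5c 5c.
Inner hash: sum = 17+187+54+54+228+255+148+70 = 1013; mod 256 = 245 → f5.
Outer hash (recomputed tag): sum = 123+209+92+92+245 = 761; mod 256 = 249 → f9.
Recomputed tag = f9; claimed = f9 → match.

valid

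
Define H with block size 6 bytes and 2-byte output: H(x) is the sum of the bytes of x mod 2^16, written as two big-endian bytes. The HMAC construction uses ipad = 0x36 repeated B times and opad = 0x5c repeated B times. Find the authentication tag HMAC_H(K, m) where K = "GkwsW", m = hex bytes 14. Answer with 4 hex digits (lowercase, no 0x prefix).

0213

Key "GkwsW" = 47 6b 77 73 57 is 5 bytes ≤ B = 6; zero-pad to 6 bytes: K' = 47 6b 77 73 57 00.
K' ⊕ ipad = 71 5d 41 45 61 36.  K' ⊕ opad = 1b 37 2b 2f 0b 5c.
Inner input = (K'⊕ipad) ∥ m = 71 5d 41 45 61 36 ∥ 14.
Inner hash: sum = 113+93+65+69+97+54+20 = 511 → 01 ff.
Outer input = (K'⊕opad) ∥ inner = 1b 37 2b 2f 0b 5c ∥ 01 ff.
Outer hash (tag): sum = 27+55+43+47+11+92+1+255 = 531 → 02 13.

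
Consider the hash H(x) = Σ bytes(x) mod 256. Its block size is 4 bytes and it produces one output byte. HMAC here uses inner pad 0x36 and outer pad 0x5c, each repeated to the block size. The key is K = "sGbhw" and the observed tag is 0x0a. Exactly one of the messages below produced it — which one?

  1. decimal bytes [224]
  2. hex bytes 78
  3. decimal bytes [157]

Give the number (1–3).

1

Key "sGbhw" = 73 47 62 68 77 is 5 bytes > B = 4, so hash it first: H(key) = fb, then zero-pad to 4 bytes: K' = fb 00 00 00.
K' ⊕ ipad = cd 36 36 36; K' ⊕ opad = a7 5c 5c 5c.
m1: inner = H(cd 36 36 36 e0) = 4f; tag = H(a7 5c 5c 5c 4f) = 0a ← matches
m2: inner = H(cd 36 36 36 78) = e7; tag = H(a7 5c 5c 5c e7) = a2
m3: inner = H(cd 36 36 36 9d) = 0c; tag = H(a7 5c 5c 5c 0c) = c7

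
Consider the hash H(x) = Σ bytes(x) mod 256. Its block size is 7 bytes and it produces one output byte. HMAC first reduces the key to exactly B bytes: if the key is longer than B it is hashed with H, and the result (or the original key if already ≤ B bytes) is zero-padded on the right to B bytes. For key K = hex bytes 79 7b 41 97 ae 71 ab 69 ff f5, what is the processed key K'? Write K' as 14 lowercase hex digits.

|K| = 10 > B = 7, so first hash the key.
H(K): sum = 121+123+65+151+174+113+171+105+255+245 = 1523; mod 256 = 243 → f3.
Zero-pad H(K) = f3 to 7 bytes: K' = f3 00 00 00 00 00 00.

f3000000000000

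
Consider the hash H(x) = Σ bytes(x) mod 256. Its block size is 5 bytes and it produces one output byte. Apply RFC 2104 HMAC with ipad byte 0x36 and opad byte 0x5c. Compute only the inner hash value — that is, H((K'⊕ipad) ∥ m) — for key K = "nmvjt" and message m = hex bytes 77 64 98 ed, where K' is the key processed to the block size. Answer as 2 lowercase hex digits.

f1

Key "nmvjt" = 6e 6d 76 6a 74 is exactly B = 5 bytes: K' = 6e 6d 76 6a 74.
K' ⊕ ipad = 58 5b 40 5c 42.
Inner input = 58 5b 40 5c 42 ∥ 77 64 98 ed.
Inner hash: sum = 88+91+64+92+66+119+100+152+237 = 1009; mod 256 = 241 → f1.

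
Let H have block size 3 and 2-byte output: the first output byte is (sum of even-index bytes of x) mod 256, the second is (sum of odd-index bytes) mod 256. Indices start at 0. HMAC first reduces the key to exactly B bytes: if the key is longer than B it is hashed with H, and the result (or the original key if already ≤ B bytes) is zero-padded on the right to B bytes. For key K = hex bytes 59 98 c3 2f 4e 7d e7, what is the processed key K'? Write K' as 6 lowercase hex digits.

|K| = 7 > B = 3, so first hash the key.
H(K): even-index sum = 593 mod 256 = 81; odd-index sum = 324 mod 256 = 68 → 51 44.
Zero-pad H(K) = 51 44 to 3 bytes: K' = 51 44 00.

514400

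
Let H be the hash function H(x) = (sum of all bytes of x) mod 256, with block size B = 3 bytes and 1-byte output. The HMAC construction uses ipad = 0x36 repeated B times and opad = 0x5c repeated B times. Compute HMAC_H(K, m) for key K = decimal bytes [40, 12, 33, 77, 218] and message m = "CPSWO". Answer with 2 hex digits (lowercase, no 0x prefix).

Key decimal bytes [40, 12, 33, 77, 218] = 28 0c 21 4d da is 5 bytes > B = 3, so hash it first: H(key) = 7c, then zero-pad to 3 bytes: K' = 7c 00 00.
K' ⊕ ipad = 4a 36 36.  K' ⊕ opad = 20 5c 5c.
Inner input = (K'⊕ipad) ∥ m = 4a 36 36 ∥ 43 50 53 57 4f.
Inner hash: sum = 74+54+54+67+80+83+87+79 = 578; mod 256 = 66 → 42.
Outer input = (K'⊕opad) ∥ inner = 20 5c 5c ∥ 42.
Outer hash (tag): sum = 32+92+92+66 = 282; mod 256 = 26 → 1a.

1a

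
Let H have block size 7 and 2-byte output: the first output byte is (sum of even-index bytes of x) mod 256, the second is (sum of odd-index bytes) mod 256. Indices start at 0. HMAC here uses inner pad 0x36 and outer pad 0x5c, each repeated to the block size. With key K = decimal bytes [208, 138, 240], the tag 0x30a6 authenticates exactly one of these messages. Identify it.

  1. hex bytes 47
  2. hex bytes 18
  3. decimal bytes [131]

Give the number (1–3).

Key decimal bytes [208, 138, 240] = d0 8a f0 is 3 bytes ≤ B = 7; zero-pad to 7 bytes: K' = d0 8a f0 00 00 00 00.
K' ⊕ ipad = e6 bc c6 36 36 36 36; K' ⊕ opad = 8c d6 ac 5c 5c 5c 5c.
m1: inner = H(e6 bc c6 36 36 36 36 47) = 18 6f; tag = H(8c d6 ac 5c 5c 5c 5c 18 6f) = 5fa6
m2: inner = H(e6 bc c6 36 36 36 36 18) = 18 40; tag = H(8c d6 ac 5c 5c 5c 5c 18 40) = 30a6 ← matches
m3: inner = H(e6 bc c6 36 36 36 36 83) = 18 ab; tag = H(8c d6 ac 5c 5c 5c 5c 18 ab) = 9ba6

2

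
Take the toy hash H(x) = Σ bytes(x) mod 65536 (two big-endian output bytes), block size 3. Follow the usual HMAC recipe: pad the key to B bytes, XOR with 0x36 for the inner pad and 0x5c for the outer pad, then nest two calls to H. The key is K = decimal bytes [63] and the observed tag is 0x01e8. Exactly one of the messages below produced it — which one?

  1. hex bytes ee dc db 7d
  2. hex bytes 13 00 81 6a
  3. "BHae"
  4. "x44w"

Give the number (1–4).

4

Key decimal bytes [63] = 3f is 1 byte ≤ B = 3; zero-pad to 3 bytes: K' = 3f 00 00.
K' ⊕ ipad = 09 36 36; K' ⊕ opad = 63 5c 5c.
m1: inner = H(09 36 36 ee dc db 7d) = 03 97; tag = H(63 5c 5c 03 97) = 01b5
m2: inner = H(09 36 36 13 00 81 6a) = 01 73; tag = H(63 5c 5c 01 73) = 018f
m3: inner = H(09 36 36 42 48 61 65) = 01 c5; tag = H(63 5c 5c 01 c5) = 01e1
m4: inner = H(09 36 36 78 34 34 77) = 01 cc; tag = H(63 5c 5c 01 cc) = 01e8 ← matches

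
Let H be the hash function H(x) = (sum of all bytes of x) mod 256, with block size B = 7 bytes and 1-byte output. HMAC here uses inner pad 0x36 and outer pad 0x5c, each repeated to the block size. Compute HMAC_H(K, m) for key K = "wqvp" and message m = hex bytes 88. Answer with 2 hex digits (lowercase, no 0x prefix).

fa

Key "wqvp" = 77 71 76 70 is 4 bytes ≤ B = 7; zero-pad to 7 bytes: K' = 77 71 76 70 00 00 00.
K' ⊕ ipad = 41 47 40 46 36 36 36.  K' ⊕ opad = 2b 2d 2a 2c 5c 5c 5c.
Inner input = (K'⊕ipad) ∥ m = 41 47 40 46 36 36 36 ∥ 88.
Inner hash: sum = 65+71+64+70+54+54+54+136 = 568; mod 256 = 56 → 38.
Outer input = (K'⊕opad) ∥ inner = 2b 2d 2a 2c 5c 5c 5c ∥ 38.
Outer hash (tag): sum = 43+45+42+44+92+92+92+56 = 506; mod 256 = 250 → fa.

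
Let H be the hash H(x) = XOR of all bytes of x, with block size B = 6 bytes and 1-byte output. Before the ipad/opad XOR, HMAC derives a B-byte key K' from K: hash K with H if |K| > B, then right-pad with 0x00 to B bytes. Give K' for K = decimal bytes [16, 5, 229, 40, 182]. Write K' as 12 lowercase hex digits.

1005e528b600

Key decimal bytes [16, 5, 229, 40, 182] = 10 05 e5 28 b6 is 5 bytes ≤ B = 6; zero-pad to 6 bytes: K' = 10 05 e5 28 b6 00.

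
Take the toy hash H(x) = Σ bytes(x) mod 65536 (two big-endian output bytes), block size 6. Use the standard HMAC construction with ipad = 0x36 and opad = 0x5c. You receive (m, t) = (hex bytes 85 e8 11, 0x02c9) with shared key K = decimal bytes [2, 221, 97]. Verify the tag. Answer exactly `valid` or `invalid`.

valid

Key decimal bytes [2, 221, 97] = 02 dd 61 is 3 bytes ≤ B = 6; zero-pad to 6 bytes: K' = 02 dd 61 00 00 00.
K' ⊕ ipad = 34 eb 57 36 36 36; K' ⊕ opad = 5e 81 3d 5c 5c 5c.
Inner hash: sum = 52+235+87+54+54+54+133+232+17 = 918 → 03 96.
Outer hash (recomputed tag): sum = 94+129+61+92+92+92+3+150 = 713 → 02 c9.
Recomputed tag = 02c9; claimed = 02c9 → match.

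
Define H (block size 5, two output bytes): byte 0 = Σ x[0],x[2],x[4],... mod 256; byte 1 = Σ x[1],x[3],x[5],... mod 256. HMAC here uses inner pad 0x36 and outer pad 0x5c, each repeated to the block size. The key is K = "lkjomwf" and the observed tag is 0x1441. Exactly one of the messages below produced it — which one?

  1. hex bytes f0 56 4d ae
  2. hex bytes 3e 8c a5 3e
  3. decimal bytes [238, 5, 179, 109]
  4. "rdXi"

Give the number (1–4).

4

Key "lkjomwf" = 6c 6b 6a 6f 6d 77 66 is 7 bytes > B = 5, so hash it first: H(key) = a9 51, then zero-pad to 5 bytes: K' = a9 51 00 00 00.
K' ⊕ ipad = 9f 67 36 36 36; K' ⊕ opad = f5 0d 5c 5c 5c.
m1: inner = H(9f 67 36 36 36 f0 56 4d ae) = 0f da; tag = H(f5 0d 5c 5c 5c 0f da) = 8778
m2: inner = H(9f 67 36 36 36 3e 8c a5 3e) = d5 80; tag = H(f5 0d 5c 5c 5c d5 80) = 2d3e
m3: inner = H(9f 67 36 36 36 ee 05 b3 6d) = 7d 3e; tag = H(f5 0d 5c 5c 5c 7d 3e) = ebe6
m4: inner = H(9f 67 36 36 36 72 64 58 69) = d8 67; tag = H(f5 0d 5c 5c 5c d8 67) = 1441 ← matches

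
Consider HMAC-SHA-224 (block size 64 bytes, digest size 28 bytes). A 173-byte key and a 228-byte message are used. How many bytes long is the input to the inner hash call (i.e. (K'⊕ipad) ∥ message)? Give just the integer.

292

Key is 173 > 64 bytes, so it is hashed to 28 bytes then zero-padded to 64: |K'| = 64.
Inner input = (K'⊕ipad) ∥ m → 64 + 228 = 292 bytes.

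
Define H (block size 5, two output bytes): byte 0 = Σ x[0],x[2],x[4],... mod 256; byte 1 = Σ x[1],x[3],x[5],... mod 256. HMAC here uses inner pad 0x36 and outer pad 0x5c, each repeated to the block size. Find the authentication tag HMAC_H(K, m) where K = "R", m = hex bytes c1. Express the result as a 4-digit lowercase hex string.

f388

Key "R" = 52 is 1 byte ≤ B = 5; zero-pad to 5 bytes: K' = 52 00 00 00 00.
K' ⊕ ipad = 64 36 36 36 36.  K' ⊕ opad = 0e 5c 5c 5c 5c.
Inner input = (K'⊕ipad) ∥ m = 64 36 36 36 36 ∥ c1.
Inner hash: even-index sum = 208 mod 256 = 208; odd-index sum = 301 mod 256 = 45 → d0 2d.
Outer input = (K'⊕opad) ∥ inner = 0e 5c 5c 5c 5c ∥ d0 2d.
Outer hash (tag): even-index sum = 243 mod 256 = 243; odd-index sum = 392 mod 256 = 136 → f3 88.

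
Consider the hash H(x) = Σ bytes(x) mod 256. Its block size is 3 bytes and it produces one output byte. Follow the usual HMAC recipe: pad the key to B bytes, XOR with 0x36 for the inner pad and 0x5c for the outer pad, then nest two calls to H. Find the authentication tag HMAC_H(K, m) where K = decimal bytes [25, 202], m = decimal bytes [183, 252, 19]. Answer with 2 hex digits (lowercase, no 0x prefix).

Key decimal bytes [25, 202] = 19 ca is 2 bytes ≤ B = 3; zero-pad to 3 bytes: K' = 19 ca 00.
K' ⊕ ipad = 2f fc 36.  K' ⊕ opad = 45 96 5c.
Inner input = (K'⊕ipad) ∥ m = 2f fc 36 ∥ b7 fc 13.
Inner hash: sum = 47+252+54+183+252+19 = 807; mod 256 = 39 → 27.
Outer input = (K'⊕opad) ∥ inner = 45 96 5c ∥ 27.
Outer hash (tag): sum = 69+150+92+39 = 350; mod 256 = 94 → 5e.

5e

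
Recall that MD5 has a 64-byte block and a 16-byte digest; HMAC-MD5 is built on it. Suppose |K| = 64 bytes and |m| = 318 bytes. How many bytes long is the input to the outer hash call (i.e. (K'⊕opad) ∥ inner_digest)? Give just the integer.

Key is 64 ≤ 64 bytes, zero-padded: |K'| = 64.
Outer input = (K'⊕opad) ∥ H(inner) → 64 + 16 = 80 bytes.

80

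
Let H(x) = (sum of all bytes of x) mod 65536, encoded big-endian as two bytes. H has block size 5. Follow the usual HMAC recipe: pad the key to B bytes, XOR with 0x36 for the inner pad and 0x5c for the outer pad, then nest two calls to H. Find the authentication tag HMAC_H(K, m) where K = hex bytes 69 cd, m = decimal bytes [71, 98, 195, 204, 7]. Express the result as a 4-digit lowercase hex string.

0219

Key hex bytes 69 cd is 2 bytes ≤ B = 5; zero-pad to 5 bytes: K' = 69 cd 00 00 00.
K' ⊕ ipad = 5f fb 36 36 36.  K' ⊕ opad = 35 91 5c 5c 5c.
Inner input = (K'⊕ipad) ∥ m = 5f fb 36 36 36 ∥ 47 62 c3 cc 07.
Inner hash: sum = 95+251+54+54+54+71+98+195+204+7 = 1083 → 04 3b.
Outer input = (K'⊕opad) ∥ inner = 35 91 5c 5c 5c ∥ 04 3b.
Outer hash (tag): sum = 53+145+92+92+92+4+59 = 537 → 02 19.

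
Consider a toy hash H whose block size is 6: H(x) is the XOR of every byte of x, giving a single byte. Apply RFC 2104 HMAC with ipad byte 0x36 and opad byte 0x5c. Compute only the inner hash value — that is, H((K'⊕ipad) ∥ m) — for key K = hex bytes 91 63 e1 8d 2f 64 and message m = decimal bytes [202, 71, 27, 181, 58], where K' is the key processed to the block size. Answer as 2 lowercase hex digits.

cc

Key hex bytes 91 63 e1 8d 2f 64 is exactly B = 6 bytes: K' = 91 63 e1 8d 2f 64.
K' ⊕ ipad = a7 55 d7 bb 19 52.
Inner input = a7 55 d7 bb 19 52 ∥ ca 47 1b b5 3a.
Inner hash: XOR a7⊕55⊕d7⊕bb⊕19⊕52⊕ca⊕47⊕1b⊕b5⊕3a = cc.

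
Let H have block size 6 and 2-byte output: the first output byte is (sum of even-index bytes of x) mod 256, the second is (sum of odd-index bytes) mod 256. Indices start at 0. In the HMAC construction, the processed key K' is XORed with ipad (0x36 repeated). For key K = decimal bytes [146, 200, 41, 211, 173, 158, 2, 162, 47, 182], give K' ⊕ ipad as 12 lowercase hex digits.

afa736363636

Key decimal bytes [146, 200, 41, 211, 173, 158, 2, 162, 47, 182] = 92 c8 29 d3 ad 9e 02 a2 2f b6 is 10 bytes > B = 6, so hash it first: H(key) = 99 91, then zero-pad to 6 bytes: K' = 99 91 00 00 00 00.
XOR each byte with 0x36: 99⊕36=af, 91⊕36=a7, 00⊕36=36, 00⊕36=36, 00⊕36=36, 00⊕36=36.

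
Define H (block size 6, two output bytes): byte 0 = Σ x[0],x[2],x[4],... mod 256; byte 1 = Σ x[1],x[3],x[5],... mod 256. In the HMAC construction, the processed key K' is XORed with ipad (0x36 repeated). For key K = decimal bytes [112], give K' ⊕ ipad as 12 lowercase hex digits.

463636363636

Key decimal bytes [112] = 70 is 1 byte ≤ B = 6; zero-pad to 6 bytes: K' = 70 00 00 00 00 00.
XOR each byte with 0x36: 70⊕36=46, 00⊕36=36, 00⊕36=36, 00⊕36=36, 00⊕36=36, 00⊕36=36.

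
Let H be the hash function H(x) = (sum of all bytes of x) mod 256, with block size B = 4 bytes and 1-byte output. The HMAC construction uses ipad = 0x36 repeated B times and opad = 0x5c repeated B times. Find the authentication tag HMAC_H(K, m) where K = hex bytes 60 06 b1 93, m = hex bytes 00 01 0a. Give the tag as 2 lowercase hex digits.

0f

Key hex bytes 60 06 b1 93 is exactly B = 4 bytes: K' = 60 06 b1 93.
K' ⊕ ipad = 56 30 87 a5.  K' ⊕ opad = 3c 5a ed cf.
Inner input = (K'⊕ipad) ∥ m = 56 30 87 a5 ∥ 00 01 0a.
Inner hash: sum = 86+48+135+165+0+1+10 = 445; mod 256 = 189 → bd.
Outer input = (K'⊕opad) ∥ inner = 3c 5a ed cf ∥ bd.
Outer hash (tag): sum = 60+90+237+207+189 = 783; mod 256 = 15 → 0f.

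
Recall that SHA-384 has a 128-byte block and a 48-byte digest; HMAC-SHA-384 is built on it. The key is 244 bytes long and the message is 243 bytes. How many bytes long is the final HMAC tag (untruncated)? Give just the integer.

The tag is one SHA-384 digest: 48 bytes.

48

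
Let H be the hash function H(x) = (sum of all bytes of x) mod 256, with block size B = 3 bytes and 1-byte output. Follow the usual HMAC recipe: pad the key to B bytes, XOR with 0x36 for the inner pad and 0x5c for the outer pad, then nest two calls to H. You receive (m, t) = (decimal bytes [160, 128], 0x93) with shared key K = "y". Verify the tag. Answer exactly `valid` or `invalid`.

Key "y" = 79 is 1 byte ≤ B = 3; zero-pad to 3 bytes: K' = 79 00 00.
K' ⊕ ipad = 4f 36 36; K' ⊕ opad = 25 5c 5c.
Inner hash: sum = 79+54+54+160+128 = 475; mod 256 = 219 → db.
Outer hash (recomputed tag): sum = 37+92+92+219 = 440; mod 256 = 184 → b8.
Recomputed tag = b8; claimed = 93 → mismatch.

invalid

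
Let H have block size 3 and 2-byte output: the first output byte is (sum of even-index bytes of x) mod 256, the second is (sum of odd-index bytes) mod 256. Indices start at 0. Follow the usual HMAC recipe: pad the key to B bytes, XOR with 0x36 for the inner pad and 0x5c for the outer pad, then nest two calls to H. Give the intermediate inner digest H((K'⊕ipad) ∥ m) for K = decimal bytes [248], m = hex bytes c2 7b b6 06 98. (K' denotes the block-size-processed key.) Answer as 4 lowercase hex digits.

Key decimal bytes [248] = f8 is 1 byte ≤ B = 3; zero-pad to 3 bytes: K' = f8 00 00.
K' ⊕ ipad = ce 36 36.
Inner input = ce 36 36 ∥ c2 7b b6 06 98.
Inner hash: even-index sum = 389 mod 256 = 133; odd-index sum = 582 mod 256 = 70 → 85 46.

8546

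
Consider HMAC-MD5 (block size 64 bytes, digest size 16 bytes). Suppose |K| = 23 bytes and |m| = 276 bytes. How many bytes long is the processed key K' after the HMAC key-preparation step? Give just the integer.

64

Key is 23 ≤ 64 bytes, zero-padded: |K'| = 64.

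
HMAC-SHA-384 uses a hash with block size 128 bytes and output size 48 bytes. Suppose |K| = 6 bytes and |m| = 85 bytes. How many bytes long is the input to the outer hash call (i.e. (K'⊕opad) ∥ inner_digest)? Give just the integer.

Key is 6 ≤ 128 bytes, zero-padded: |K'| = 128.
Outer input = (K'⊕opad) ∥ H(inner) → 128 + 48 = 176 bytes.

176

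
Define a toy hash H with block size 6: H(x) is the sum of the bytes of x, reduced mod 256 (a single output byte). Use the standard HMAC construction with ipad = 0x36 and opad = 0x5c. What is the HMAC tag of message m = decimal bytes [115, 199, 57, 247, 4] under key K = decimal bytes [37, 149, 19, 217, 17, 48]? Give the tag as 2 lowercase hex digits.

Key decimal bytes [37, 149, 19, 217, 17, 48] = 25 95 13 d9 11 30 is exactly B = 6 bytes: K' = 25 95 13 d9 11 30.
K' ⊕ ipad = 13 a3 25 ef 27 06.  K' ⊕ opad = 79 c9 4f 85 4d 6c.
Inner input = (K'⊕ipad) ∥ m = 13 a3 25 ef 27 06 ∥ 73 c7 39 f7 04.
Inner hash: sum = 19+163+37+239+39+6+115+199+57+247+4 = 1125; mod 256 = 101 → 65.
Outer input = (K'⊕opad) ∥ inner = 79 c9 4f 85 4d 6c ∥ 65.
Outer hash (tag): sum = 121+201+79+133+77+108+101 = 820; mod 256 = 52 → 34.

34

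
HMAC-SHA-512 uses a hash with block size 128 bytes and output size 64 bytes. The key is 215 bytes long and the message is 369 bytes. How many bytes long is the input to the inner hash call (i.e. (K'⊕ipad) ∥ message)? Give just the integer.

497

Key is 215 > 128 bytes, so it is hashed to 64 bytes then zero-padded to 128: |K'| = 128.
Inner input = (K'⊕ipad) ∥ m → 128 + 369 = 497 bytes.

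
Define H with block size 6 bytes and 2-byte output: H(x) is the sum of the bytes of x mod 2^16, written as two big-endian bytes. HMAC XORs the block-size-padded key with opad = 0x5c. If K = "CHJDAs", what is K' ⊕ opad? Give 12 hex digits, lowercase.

Key "CHJDAs" = 43 48 4a 44 41 73 is exactly B = 6 bytes: K' = 43 48 4a 44 41 73.
XOR each byte with 0x5c: 43⊕5c=1f, 48⊕5c=14, 4a⊕5c=16, 44⊕5c=18, 41⊕5c=1d, 73⊕5c=2f.

1f1416181d2f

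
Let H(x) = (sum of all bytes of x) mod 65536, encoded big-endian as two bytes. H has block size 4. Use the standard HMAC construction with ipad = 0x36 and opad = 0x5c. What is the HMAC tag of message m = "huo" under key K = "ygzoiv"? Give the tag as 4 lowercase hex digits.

0296

Key "ygzoiv" = 79 67 7a 6f 69 76 is 6 bytes > B = 4, so hash it first: H(key) = 02 a8, then zero-pad to 4 bytes: K' = 02 a8 00 00.
K' ⊕ ipad = 34 9e 36 36.  K' ⊕ opad = 5e f4 5c 5c.
Inner input = (K'⊕ipad) ∥ m = 34 9e 36 36 ∥ 68 75 6f.
Inner hash: sum = 52+158+54+54+104+117+111 = 650 → 02 8a.
Outer input = (K'⊕opad) ∥ inner = 5e f4 5c 5c ∥ 02 8a.
Outer hash (tag): sum = 94+244+92+92+2+138 = 662 → 02 96.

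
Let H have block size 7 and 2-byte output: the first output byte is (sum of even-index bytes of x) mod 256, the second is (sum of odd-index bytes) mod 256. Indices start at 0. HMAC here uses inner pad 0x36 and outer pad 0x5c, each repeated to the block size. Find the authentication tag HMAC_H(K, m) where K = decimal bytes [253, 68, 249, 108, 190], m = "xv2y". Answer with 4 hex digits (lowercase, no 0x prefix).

30eb

Key decimal bytes [253, 68, 249, 108, 190] = fd 44 f9 6c be is 5 bytes ≤ B = 7; zero-pad to 7 bytes: K' = fd 44 f9 6c be 00 00.
K' ⊕ ipad = cb 72 cf 5a 88 36 36.  K' ⊕ opad = a1 18 a5 30 e2 5c 5c.
Inner input = (K'⊕ipad) ∥ m = cb 72 cf 5a 88 36 36 ∥ 78 76 32 79.
Inner hash: even-index sum = 839 mod 256 = 71; odd-index sum = 428 mod 256 = 172 → 47 ac.
Outer input = (K'⊕opad) ∥ inner = a1 18 a5 30 e2 5c 5c ∥ 47 ac.
Outer hash (tag): even-index sum = 816 mod 256 = 48; odd-index sum = 235 mod 256 = 235 → 30 eb.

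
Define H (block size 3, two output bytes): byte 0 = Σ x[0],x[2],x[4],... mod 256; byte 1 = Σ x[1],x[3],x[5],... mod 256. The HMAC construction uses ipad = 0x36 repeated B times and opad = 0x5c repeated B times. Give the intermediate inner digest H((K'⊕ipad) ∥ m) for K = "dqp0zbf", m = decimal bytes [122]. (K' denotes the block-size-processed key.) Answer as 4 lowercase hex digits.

Key "dqp0zbf" = 64 71 70 30 7a 62 66 is 7 bytes > B = 3, so hash it first: H(key) = b4 03, then zero-pad to 3 bytes: K' = b4 03 00.
K' ⊕ ipad = 82 35 36.
Inner input = 82 35 36 ∥ 7a.
Inner hash: even-index sum = 184 mod 256 = 184; odd-index sum = 175 mod 256 = 175 → b8 af.

b8af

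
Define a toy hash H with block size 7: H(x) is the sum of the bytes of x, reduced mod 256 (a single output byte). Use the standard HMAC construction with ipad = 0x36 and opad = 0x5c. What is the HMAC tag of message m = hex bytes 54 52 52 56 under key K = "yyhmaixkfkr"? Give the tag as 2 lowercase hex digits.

26

Key "yyhmaixkfkr" = 79 79 68 6d 61 69 78 6b 66 6b 72 is 11 bytes > B = 7, so hash it first: H(key) = b7, then zero-pad to 7 bytes: K' = b7 00 00 00 00 00 00.
K' ⊕ ipad = 81 36 36 36 36 36 36.  K' ⊕ opad = eb 5c 5c 5c 5c 5c 5c.
Inner input = (K'⊕ipad) ∥ m = 81 36 36 36 36 36 36 ∥ 54 52 52 56.
Inner hash: sum = 129+54+54+54+54+54+54+84+82+82+86 = 787; mod 256 = 19 → 13.
Outer input = (K'⊕opad) ∥ inner = eb 5c 5c 5c 5c 5c 5c ∥ 13.
Outer hash (tag): sum = 235+92+92+92+92+92+92+19 = 806; mod 256 = 38 → 26.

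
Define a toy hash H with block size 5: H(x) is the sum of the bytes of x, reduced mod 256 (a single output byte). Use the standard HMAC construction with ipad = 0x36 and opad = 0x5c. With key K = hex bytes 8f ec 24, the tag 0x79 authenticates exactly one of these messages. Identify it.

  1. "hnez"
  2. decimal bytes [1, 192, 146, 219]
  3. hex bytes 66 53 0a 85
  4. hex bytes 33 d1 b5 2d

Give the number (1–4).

1

Key hex bytes 8f ec 24 is 3 bytes ≤ B = 5; zero-pad to 5 bytes: K' = 8f ec 24 00 00.
K' ⊕ ipad = b9 da 12 36 36; K' ⊕ opad = d3 b0 78 5c 5c.
m1: inner = H(b9 da 12 36 36 68 6e 65 7a) = c6; tag = H(d3 b0 78 5c 5c c6) = 79 ← matches
m2: inner = H(b9 da 12 36 36 01 c0 92 db) = 3f; tag = H(d3 b0 78 5c 5c 3f) = f2
m3: inner = H(b9 da 12 36 36 66 53 0a 85) = 59; tag = H(d3 b0 78 5c 5c 59) = 0c
m4: inner = H(b9 da 12 36 36 33 d1 b5 2d) = f7; tag = H(d3 b0 78 5c 5c f7) = aa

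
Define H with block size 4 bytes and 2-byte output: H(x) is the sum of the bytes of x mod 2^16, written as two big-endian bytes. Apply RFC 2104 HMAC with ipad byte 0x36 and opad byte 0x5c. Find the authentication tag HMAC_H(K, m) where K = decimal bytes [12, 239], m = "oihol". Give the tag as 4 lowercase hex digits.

0258

Key decimal bytes [12, 239] = 0c ef is 2 bytes ≤ B = 4; zero-pad to 4 bytes: K' = 0c ef 00 00.
K' ⊕ ipad = 3a d9 36 36.  K' ⊕ opad = 50 b3 5c 5c.
Inner input = (K'⊕ipad) ∥ m = 3a d9 36 36 ∥ 6f 69 68 6f 6c.
Inner hash: sum = 58+217+54+54+111+105+104+111+108 = 922 → 03 9a.
Outer input = (K'⊕opad) ∥ inner = 50 b3 5c 5c ∥ 03 9a.
Outer hash (tag): sum = 80+179+92+92+3+154 = 600 → 02 58.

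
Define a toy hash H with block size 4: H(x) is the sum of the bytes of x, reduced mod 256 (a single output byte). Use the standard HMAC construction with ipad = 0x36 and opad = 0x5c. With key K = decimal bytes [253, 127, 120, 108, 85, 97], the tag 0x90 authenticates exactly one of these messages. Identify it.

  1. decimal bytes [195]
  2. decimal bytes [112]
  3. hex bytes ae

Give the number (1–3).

2

Key decimal bytes [253, 127, 120, 108, 85, 97] = fd 7f 78 6c 55 61 is 6 bytes > B = 4, so hash it first: H(key) = 16, then zero-pad to 4 bytes: K' = 16 00 00 00.
K' ⊕ ipad = 20 36 36 36; K' ⊕ opad = 4a 5c 5c 5c.
m1: inner = H(20 36 36 36 c3) = 85; tag = H(4a 5c 5c 5c 85) = e3
m2: inner = H(20 36 36 36 70) = 32; tag = H(4a 5c 5c 5c 32) = 90 ← matches
m3: inner = H(20 36 36 36 ae) = 70; tag = H(4a 5c 5c 5c 70) = ce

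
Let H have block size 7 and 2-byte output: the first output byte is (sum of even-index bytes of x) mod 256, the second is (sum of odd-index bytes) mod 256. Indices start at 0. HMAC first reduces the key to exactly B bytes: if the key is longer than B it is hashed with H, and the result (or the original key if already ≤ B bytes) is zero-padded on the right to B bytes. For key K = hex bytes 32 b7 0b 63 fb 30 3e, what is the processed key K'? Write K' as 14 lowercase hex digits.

32b70b63fb303e

Key hex bytes 32 b7 0b 63 fb 30 3e is exactly B = 7 bytes: K' = 32 b7 0b 63 fb 30 3e.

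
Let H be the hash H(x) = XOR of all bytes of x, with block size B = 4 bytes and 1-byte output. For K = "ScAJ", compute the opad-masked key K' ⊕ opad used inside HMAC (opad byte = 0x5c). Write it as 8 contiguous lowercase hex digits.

0f3f1d16

Key "ScAJ" = 53 63 41 4a is exactly B = 4 bytes: K' = 53 63 41 4a.
XOR each byte with 0x5c: 53⊕5c=0f, 63⊕5c=3f, 41⊕5c=1d, 4a⊕5c=16.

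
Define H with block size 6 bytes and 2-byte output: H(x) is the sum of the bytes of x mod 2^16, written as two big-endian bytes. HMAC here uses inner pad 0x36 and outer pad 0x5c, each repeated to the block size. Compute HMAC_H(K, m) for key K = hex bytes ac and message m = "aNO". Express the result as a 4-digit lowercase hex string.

0364

Key hex bytes ac is 1 byte ≤ B = 6; zero-pad to 6 bytes: K' = ac 00 00 00 00 00.
K' ⊕ ipad = 9a 36 36 36 36 36.  K' ⊕ opad = f0 5c 5c 5c 5c 5c.
Inner input = (K'⊕ipad) ∥ m = 9a 36 36 36 36 36 ∥ 61 4e 4f.
Inner hash: sum = 154+54+54+54+54+54+97+78+79 = 678 → 02 a6.
Outer input = (K'⊕opad) ∥ inner = f0 5c 5c 5c 5c 5c ∥ 02 a6.
Outer hash (tag): sum = 240+92+92+92+92+92+2+166 = 868 → 03 64.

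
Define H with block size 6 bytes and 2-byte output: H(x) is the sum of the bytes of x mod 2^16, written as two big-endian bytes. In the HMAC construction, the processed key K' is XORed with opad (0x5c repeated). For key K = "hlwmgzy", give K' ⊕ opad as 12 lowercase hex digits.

5f4e5c5c5c5c

Key "hlwmgzy" = 68 6c 77 6d 67 7a 79 is 7 bytes > B = 6, so hash it first: H(key) = 03 12, then zero-pad to 6 bytes: K' = 03 12 00 00 00 00.
XOR each byte with 0x5c: 03⊕5c=5f, 12⊕5c=4e, 00⊕5c=5c, 00⊕5c=5c, 00⊕5c=5c, 00⊕5c=5c.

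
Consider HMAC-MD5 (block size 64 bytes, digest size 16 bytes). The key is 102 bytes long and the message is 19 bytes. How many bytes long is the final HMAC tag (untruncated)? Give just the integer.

16

The tag is one MD5 digest: 16 bytes.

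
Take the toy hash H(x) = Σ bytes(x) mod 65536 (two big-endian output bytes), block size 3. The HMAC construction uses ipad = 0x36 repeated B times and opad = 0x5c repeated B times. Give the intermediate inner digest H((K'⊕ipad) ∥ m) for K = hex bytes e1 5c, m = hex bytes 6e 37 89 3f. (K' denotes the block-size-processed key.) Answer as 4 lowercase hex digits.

02e4

Key hex bytes e1 5c is 2 bytes ≤ B = 3; zero-pad to 3 bytes: K' = e1 5c 00.
K' ⊕ ipad = d7 6a 36.
Inner input = d7 6a 36 ∥ 6e 37 89 3f.
Inner hash: sum = 215+106+54+110+55+137+63 = 740 → 02 e4.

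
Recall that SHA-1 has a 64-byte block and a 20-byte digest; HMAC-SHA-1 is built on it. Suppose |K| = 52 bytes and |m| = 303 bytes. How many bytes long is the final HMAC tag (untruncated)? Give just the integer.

20

The tag is one SHA-1 digest: 20 bytes.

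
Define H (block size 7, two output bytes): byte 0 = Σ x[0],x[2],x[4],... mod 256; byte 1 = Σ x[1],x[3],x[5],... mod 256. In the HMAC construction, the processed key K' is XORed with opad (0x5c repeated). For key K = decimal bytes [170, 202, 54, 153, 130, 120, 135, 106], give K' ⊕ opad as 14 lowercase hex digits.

b5195c5c5c5c5c

Key decimal bytes [170, 202, 54, 153, 130, 120, 135, 106] = aa ca 36 99 82 78 87 6a is 8 bytes > B = 7, so hash it first: H(key) = e9 45, then zero-pad to 7 bytes: K' = e9 45 00 00 00 00 00.
XOR each byte with 0x5c: e9⊕5c=b5, 45⊕5c=19, 00⊕5c=5c, 00⊕5c=5c, 00⊕5c=5c, 00⊕5c=5c, 00⊕5c=5c.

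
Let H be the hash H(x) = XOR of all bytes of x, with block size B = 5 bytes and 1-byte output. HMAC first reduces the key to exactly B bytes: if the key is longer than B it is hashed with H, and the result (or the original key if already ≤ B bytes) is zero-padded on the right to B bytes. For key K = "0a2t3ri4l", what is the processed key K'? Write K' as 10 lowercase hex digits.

6700000000

|K| = 9 > B = 5, so first hash the key.
H(K): XOR 30⊕61⊕32⊕74⊕33⊕72⊕69⊕34⊕6c = 67.
Zero-pad H(K) = 67 to 5 bytes: K' = 67 00 00 00 00.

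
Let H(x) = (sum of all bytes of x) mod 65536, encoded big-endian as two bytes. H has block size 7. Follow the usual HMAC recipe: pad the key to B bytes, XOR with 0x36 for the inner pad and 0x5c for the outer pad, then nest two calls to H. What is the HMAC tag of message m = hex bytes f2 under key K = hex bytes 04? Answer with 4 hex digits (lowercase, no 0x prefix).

Key hex bytes 04 is 1 byte ≤ B = 7; zero-pad to 7 bytes: K' = 04 00 00 00 00 00 00.
K' ⊕ ipad = 32 36 36 36 36 36 36.  K' ⊕ opad = 58 5c 5c 5c 5c 5c 5c.
Inner input = (K'⊕ipad) ∥ m = 32 36 36 36 36 36 36 ∥ f2.
Inner hash: sum = 50+54+54+54+54+54+54+242 = 616 → 02 68.
Outer input = (K'⊕opad) ∥ inner = 58 5c 5c 5c 5c 5c 5c ∥ 02 68.
Outer hash (tag): sum = 88+92+92+92+92+92+92+2+104 = 746 → 02 ea.

02ea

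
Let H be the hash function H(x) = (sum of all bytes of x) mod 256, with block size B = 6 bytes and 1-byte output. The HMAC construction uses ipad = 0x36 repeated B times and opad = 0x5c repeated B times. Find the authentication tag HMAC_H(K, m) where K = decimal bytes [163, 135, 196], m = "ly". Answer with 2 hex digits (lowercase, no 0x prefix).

Key decimal bytes [163, 135, 196] = a3 87 c4 is 3 bytes ≤ B = 6; zero-pad to 6 bytes: K' = a3 87 c4 00 00 00.
K' ⊕ ipad = 95 b1 f2 36 36 36.  K' ⊕ opad = ff db 98 5c 5c 5c.
Inner input = (K'⊕ipad) ∥ m = 95 b1 f2 36 36 36 ∥ 6c 79.
Inner hash: sum = 149+177+242+54+54+54+108+121 = 959; mod 256 = 191 → bf.
Outer input = (K'⊕opad) ∥ inner = ff db 98 5c 5c 5c ∥ bf.
Outer hash (tag): sum = 255+219+152+92+92+92+191 = 1093; mod 256 = 69 → 45.

45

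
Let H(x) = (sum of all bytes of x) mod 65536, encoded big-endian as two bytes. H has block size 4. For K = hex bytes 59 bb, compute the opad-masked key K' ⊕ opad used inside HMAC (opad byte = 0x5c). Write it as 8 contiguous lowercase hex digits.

Key hex bytes 59 bb is 2 bytes ≤ B = 4; zero-pad to 4 bytes: K' = 59 bb 00 00.
XOR each byte with 0x5c: 59⊕5c=05, bb⊕5c=e7, 00⊕5c=5c, 00⊕5c=5c.

05e75c5c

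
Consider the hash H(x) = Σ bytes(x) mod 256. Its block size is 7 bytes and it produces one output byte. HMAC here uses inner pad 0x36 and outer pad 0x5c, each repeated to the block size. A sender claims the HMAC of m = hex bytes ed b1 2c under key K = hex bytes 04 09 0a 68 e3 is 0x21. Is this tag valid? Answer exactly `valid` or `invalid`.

invalid

Key hex bytes 04 09 0a 68 e3 is 5 bytes ≤ B = 7; zero-pad to 7 bytes: K' = 04 09 0a 68 e3 00 00.
K' ⊕ ipad = 32 3f 3c 5e d5 36 36; K' ⊕ opad = 58 55 56 34 bf 5c 5c.
Inner hash: sum = 50+63+60+94+213+54+54+237+177+44 = 1046; mod 256 = 22 → 16.
Outer hash (recomputed tag): sum = 88+85+86+52+191+92+92+22 = 708; mod 256 = 196 → c4.
Recomputed tag = c4; claimed = 21 → mismatch.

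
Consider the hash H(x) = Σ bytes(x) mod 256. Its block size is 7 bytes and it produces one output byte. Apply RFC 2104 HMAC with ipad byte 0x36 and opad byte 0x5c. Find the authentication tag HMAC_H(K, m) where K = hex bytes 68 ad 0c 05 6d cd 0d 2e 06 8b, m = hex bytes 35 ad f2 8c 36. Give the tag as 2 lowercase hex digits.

8c

Key hex bytes 68 ad 0c 05 6d cd 0d 2e 06 8b is 10 bytes > B = 7, so hash it first: H(key) = 2c, then zero-pad to 7 bytes: K' = 2c 00 00 00 00 00 00.
K' ⊕ ipad = 1a 36 36 36 36 36 36.  K' ⊕ opad = 70 5c 5c 5c 5c 5c 5c.
Inner input = (K'⊕ipad) ∥ m = 1a 36 36 36 36 36 36 ∥ 35 ad f2 8c 36.
Inner hash: sum = 26+54+54+54+54+54+54+53+173+242+140+54 = 1012; mod 256 = 244 → f4.
Outer input = (K'⊕opad) ∥ inner = 70 5c 5c 5c 5c 5c 5c ∥ f4.
Outer hash (tag): sum = 112+92+92+92+92+92+92+244 = 908; mod 256 = 140 → 8c.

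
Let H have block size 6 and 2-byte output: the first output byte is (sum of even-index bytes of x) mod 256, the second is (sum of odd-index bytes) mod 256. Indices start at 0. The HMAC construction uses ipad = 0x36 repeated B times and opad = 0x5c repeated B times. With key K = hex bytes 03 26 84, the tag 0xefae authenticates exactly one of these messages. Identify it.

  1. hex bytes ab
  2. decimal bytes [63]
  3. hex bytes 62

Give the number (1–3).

2

Key hex bytes 03 26 84 is 3 bytes ≤ B = 6; zero-pad to 6 bytes: K' = 03 26 84 00 00 00.
K' ⊕ ipad = 35 10 b2 36 36 36; K' ⊕ opad = 5f 7a d8 5c 5c 5c.
m1: inner = H(35 10 b2 36 36 36 ab) = c8 7c; tag = H(5f 7a d8 5c 5c 5c c8 7c) = 5bae
m2: inner = H(35 10 b2 36 36 36 3f) = 5c 7c; tag = H(5f 7a d8 5c 5c 5c 5c 7c) = efae ← matches
m3: inner = H(35 10 b2 36 36 36 62) = 7f 7c; tag = H(5f 7a d8 5c 5c 5c 7f 7c) = 12ae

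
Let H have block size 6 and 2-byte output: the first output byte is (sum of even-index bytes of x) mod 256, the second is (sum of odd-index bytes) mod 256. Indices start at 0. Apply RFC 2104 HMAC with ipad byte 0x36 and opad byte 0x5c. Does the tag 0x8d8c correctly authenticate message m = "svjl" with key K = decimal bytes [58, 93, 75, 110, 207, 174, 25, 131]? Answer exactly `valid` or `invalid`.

invalid

Key decimal bytes [58, 93, 75, 110, 207, 174, 25, 131] = 3a 5d 4b 6e cf ae 19 83 is 8 bytes > B = 6, so hash it first: H(key) = 6d fc, then zero-pad to 6 bytes: K' = 6d fc 00 00 00 00.
K' ⊕ ipad = 5b ca 36 36 36 36; K' ⊕ opad = 31 a0 5c 5c 5c 5c.
Inner hash: even-index sum = 420 mod 256 = 164; odd-index sum = 536 mod 256 = 24 → a4 18.
Outer hash (recomputed tag): even-index sum = 397 mod 256 = 141; odd-index sum = 368 mod 256 = 112 → 8d 70.
Recomputed tag = 8d70; claimed = 8d8c → mismatch.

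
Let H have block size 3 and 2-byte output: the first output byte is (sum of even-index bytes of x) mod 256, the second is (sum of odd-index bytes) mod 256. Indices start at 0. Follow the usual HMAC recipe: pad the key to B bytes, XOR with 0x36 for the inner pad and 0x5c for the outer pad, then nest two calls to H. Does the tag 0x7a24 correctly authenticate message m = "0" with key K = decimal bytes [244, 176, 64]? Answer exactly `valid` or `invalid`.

Key decimal bytes [244, 176, 64] = f4 b0 40 is exactly B = 3 bytes: K' = f4 b0 40.
K' ⊕ ipad = c2 86 76; K' ⊕ opad = a8 ec 1c.
Inner hash: even-index sum = 312 mod 256 = 56; odd-index sum = 182 mod 256 = 182 → 38 b6.
Outer hash (recomputed tag): even-index sum = 378 mod 256 = 122; odd-index sum = 292 mod 256 = 36 → 7a 24.
Recomputed tag = 7a24; claimed = 7a24 → match.

valid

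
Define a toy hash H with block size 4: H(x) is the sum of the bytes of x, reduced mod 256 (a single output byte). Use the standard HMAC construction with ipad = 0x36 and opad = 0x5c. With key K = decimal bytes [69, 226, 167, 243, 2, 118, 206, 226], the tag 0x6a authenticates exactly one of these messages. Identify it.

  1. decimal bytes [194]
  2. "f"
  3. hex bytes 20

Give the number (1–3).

Key decimal bytes [69, 226, 167, 243, 2, 118, 206, 226] = 45 e2 a7 f3 02 76 ce e2 is 8 bytes > B = 4, so hash it first: H(key) = e9, then zero-pad to 4 bytes: K' = e9 00 00 00.
K' ⊕ ipad = df 36 36 36; K' ⊕ opad = b5 5c 5c 5c.
m1: inner = H(df 36 36 36 c2) = 43; tag = H(b5 5c 5c 5c 43) = 0c
m2: inner = H(df 36 36 36 66) = e7; tag = H(b5 5c 5c 5c e7) = b0
m3: inner = H(df 36 36 36 20) = a1; tag = H(b5 5c 5c 5c a1) = 6a ← matches

3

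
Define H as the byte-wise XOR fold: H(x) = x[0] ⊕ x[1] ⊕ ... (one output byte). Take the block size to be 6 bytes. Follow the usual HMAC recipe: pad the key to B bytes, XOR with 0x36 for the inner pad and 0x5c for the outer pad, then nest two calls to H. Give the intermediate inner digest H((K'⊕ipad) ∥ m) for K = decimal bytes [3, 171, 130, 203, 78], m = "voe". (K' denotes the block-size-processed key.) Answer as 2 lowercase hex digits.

d3

Key decimal bytes [3, 171, 130, 203, 78] = 03 ab 82 cb 4e is 5 bytes ≤ B = 6; zero-pad to 6 bytes: K' = 03 ab 82 cb 4e 00.
K' ⊕ ipad = 35 9d b4 fd 78 36.
Inner input = 35 9d b4 fd 78 36 ∥ 76 6f 65.
Inner hash: XOR 35⊕9d⊕b4⊕fd⊕78⊕36⊕76⊕6f⊕65 = d3.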